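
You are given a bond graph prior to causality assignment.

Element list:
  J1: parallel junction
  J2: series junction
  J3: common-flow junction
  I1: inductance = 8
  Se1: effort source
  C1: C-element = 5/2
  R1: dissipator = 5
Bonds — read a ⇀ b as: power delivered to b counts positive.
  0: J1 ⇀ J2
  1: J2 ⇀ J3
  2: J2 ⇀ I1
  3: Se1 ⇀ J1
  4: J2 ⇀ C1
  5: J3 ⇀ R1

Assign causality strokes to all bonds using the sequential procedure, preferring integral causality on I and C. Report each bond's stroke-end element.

β3 stroke at J1  (Se1: effort source, stroke at far end)
β0 stroke at J2  (0-jn J1 has e-setter on 3)
β2 stroke at I1  (prefer integral on I1)
β1 stroke at J2  (J2 flow already set via bond 2)
β4 stroke at J2  (J2 flow already set via bond 2)
β5 stroke at J3  (J3 flow already set via bond 1)

bond 0 stroke→J2
bond 1 stroke→J2
bond 2 stroke→I1
bond 3 stroke→J1
bond 4 stroke→J2
bond 5 stroke→J3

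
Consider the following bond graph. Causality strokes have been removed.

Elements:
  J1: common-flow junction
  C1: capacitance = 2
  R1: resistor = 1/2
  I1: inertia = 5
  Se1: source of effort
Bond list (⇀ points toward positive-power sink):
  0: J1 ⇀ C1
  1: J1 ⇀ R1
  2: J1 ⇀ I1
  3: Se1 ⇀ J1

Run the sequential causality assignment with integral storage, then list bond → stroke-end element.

#0 stroke at J1
#1 stroke at J1
#2 stroke at I1
#3 stroke at J1

#3 →J1  (Se1 (Se) sets effort on bond)
#0 →J1  (C1: C, integral causality)
#2 →I1  (prefer integral on I1)
#1 →J1  (1-jn J1 has f-setter on 2)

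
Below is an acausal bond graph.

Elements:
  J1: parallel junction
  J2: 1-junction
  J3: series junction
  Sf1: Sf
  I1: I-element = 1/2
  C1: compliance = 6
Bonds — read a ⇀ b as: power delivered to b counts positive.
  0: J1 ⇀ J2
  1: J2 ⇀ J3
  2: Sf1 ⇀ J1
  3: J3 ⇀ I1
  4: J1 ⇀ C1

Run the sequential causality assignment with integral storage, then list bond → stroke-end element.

#0 stroke→J2
#1 stroke→J3
#2 stroke→Sf1
#3 stroke→I1
#4 stroke→J1

#2 stroke→Sf1  (source Sf1 imposes f)
#3 stroke→I1  (prefer integral on I1)
#1 stroke→J3  (J3: bond 3 brought flow, rest push out)
#0 stroke→J2  (common-f at J2 fixed by 1)
#4 stroke→J1  (only one effort-in slot at J1)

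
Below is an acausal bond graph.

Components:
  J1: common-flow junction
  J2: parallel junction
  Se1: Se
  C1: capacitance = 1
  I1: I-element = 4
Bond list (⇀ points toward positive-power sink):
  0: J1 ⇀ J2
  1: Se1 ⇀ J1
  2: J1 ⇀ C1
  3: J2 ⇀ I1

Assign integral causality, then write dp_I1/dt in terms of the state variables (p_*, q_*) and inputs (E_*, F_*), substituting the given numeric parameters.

dp_I1/dt = E_Se1 - q_C1

bond 1 stroke at J1  (Se1 (Se) sets effort on bond)
bond 2 stroke at J1  (C1: C, integral causality)
bond 0 stroke at J2  (closing 1-jn rule on J1)
bond 3 stroke at I1  (J2: bond 0 brought effort, rest push out)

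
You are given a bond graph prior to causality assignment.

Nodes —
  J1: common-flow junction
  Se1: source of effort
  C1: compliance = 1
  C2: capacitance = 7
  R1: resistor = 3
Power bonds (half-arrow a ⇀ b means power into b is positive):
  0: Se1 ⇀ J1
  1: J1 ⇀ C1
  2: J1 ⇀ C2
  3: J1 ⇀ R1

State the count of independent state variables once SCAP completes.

2  (C1, C2 all integral)

β0 →J1  (Se1 fixes effort; stroke away)
β1 →J1  (C1: C, integral causality)
β2 →J1  (C2: C, integral causality)
β3 →R1  (J1: last free bond brings flow in)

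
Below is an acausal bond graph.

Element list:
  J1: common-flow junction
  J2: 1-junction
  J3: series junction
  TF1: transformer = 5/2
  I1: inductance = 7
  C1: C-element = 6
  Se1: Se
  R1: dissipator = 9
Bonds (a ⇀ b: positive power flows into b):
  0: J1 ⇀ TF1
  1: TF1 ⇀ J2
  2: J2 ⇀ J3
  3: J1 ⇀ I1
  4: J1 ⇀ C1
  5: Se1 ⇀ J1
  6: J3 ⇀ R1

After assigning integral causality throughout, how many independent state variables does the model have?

2  (C1, I1 all integral)

b5 stroke at J1  (Se1: effort source, stroke at far end)
b3 stroke at I1  (I1 outputs flow p/I1)
b0 stroke at J1  (J1: bond 3 brought flow, rest push out)
b4 stroke at J1  (common-f at J1 fixed by 3)
b1 stroke at TF1  (TF1: transformer flips bond 0)
b2 stroke at J2  (1-jn J2 has f-setter on 1)
b6 stroke at J3  (common-f at J3 fixed by 2)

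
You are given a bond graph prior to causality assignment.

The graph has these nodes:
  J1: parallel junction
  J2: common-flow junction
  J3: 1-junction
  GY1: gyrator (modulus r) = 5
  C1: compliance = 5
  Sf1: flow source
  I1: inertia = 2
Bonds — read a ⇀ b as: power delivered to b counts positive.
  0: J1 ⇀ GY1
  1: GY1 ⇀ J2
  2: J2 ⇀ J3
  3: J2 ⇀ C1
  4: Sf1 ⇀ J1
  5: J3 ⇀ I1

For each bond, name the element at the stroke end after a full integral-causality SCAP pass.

β0 →J1
β1 →J2
β2 →J3
β3 →J2
β4 →Sf1
β5 →I1

b4 stroke→Sf1  (Sf1 fixes flow; stroke at Sf1)
b0 stroke→J1  (J1: last free bond brings effort in)
b1 stroke→J2  (GY GY1: same side as bond 0)
b3 stroke→J2  (prefer integral on C1)
b2 stroke→J3  (only one flow-in slot at J2)
b5 stroke→I1  (J3 needs exactly one f-in)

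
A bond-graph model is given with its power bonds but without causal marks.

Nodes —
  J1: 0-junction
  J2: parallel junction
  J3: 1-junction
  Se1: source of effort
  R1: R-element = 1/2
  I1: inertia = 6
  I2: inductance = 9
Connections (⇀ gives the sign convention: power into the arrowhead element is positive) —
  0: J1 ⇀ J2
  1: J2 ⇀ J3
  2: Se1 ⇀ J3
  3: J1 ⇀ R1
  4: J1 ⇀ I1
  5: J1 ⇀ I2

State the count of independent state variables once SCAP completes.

2  (I1, I2 all integral)

b2 stroke→J3  (Se1: effort source, stroke at far end)
b1 stroke→J2  (J3 needs exactly one f-in)
b0 stroke→J1  (common-e at J2 fixed by 1)
b3 stroke→R1  (0-jn J1 has e-setter on 0)
b4 stroke→I1  (common-e at J1 fixed by 0)
b5 stroke→I2  (0-jn J1 has e-setter on 0)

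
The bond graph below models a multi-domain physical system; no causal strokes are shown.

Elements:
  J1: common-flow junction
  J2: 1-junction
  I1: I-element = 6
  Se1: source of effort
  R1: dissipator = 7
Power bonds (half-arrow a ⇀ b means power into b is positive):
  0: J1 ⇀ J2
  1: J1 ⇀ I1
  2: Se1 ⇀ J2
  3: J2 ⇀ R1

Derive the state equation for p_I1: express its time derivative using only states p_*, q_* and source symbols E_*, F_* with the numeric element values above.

#2 stroke at J2  (source Se1 imposes e)
#1 stroke at I1  (I1: I, integral causality)
#0 stroke at J1  (J1 flow already set via bond 1)
#3 stroke at J2  (common-f at J2 fixed by 0)

dp_I1/dt = E_Se1 - 7*p_I1/6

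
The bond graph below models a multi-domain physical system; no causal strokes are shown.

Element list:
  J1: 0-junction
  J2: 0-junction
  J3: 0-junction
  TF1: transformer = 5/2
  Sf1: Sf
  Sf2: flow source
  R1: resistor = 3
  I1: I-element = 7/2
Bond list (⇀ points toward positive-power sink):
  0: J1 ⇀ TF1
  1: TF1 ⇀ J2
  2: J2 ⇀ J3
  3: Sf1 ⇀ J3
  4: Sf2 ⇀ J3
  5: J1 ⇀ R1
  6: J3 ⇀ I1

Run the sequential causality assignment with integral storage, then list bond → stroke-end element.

#3 stroke→Sf1  (source Sf1 imposes f)
#4 stroke→Sf2  (Sf2 (Sf) sets flow on bond)
#6 stroke→I1  (I1: I, integral causality)
#2 stroke→J3  (only one effort-in slot at J3)
#1 stroke→J2  (J2 needs exactly one e-in)
#0 stroke→TF1  (TF1: transformer flips bond 1)
#5 stroke→J1  (J1: last free bond brings effort in)

bond 0 |TF1
bond 1 |J2
bond 2 |J3
bond 3 |Sf1
bond 4 |Sf2
bond 5 |J1
bond 6 |I1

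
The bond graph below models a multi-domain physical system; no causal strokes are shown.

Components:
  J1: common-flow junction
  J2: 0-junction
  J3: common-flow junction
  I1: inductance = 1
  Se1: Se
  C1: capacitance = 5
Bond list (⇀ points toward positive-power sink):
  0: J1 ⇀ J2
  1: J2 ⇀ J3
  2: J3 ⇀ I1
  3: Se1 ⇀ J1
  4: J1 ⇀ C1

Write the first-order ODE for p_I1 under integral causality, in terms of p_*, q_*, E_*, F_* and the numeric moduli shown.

dp_I1/dt = E_Se1 - q_C1/5

#3 →J1  (Se1: effort source, stroke at far end)
#2 →I1  (I1 integral (f out))
#1 →J3  (common-f at J3 fixed by 2)
#0 →J2  (only one effort-in slot at J2)
#4 →J1  (J1: bond 0 brought flow, rest push out)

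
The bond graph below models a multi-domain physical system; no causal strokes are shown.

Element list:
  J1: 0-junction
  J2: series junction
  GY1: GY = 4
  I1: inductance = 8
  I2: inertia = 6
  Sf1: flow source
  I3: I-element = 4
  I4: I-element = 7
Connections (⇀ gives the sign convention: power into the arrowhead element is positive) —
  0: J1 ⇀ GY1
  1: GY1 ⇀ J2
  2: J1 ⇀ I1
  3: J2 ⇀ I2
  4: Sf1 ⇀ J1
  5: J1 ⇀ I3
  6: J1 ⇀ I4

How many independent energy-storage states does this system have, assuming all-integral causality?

β4 |Sf1  (source Sf1 imposes f)
β2 |I1  (prefer integral on I1)
β3 |I2  (I2 integral (f out))
β1 |J2  (J2 flow already set via bond 3)
β0 |J1  (GY1: gyrator matches bond 1)
β5 |I3  (J1 effort already set via bond 0)
β6 |I4  (common-e at J1 fixed by 0)

4  (I1, I2, I3, I4 all integral)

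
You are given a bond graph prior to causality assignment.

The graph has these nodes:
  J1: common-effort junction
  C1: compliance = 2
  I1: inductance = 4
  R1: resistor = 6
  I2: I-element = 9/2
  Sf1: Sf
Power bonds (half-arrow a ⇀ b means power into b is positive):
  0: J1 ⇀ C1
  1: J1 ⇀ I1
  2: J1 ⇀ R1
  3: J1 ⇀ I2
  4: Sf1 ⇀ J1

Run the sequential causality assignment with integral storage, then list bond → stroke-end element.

b4 →Sf1  (Sf1 fixes flow; stroke at Sf1)
b0 →J1  (prefer integral on C1)
b1 →I1  (J1 effort already set via bond 0)
b2 →R1  (J1: bond 0 brought effort, rest push out)
b3 →I2  (J1 effort already set via bond 0)

β0 stroke→J1
β1 stroke→I1
β2 stroke→R1
β3 stroke→I2
β4 stroke→Sf1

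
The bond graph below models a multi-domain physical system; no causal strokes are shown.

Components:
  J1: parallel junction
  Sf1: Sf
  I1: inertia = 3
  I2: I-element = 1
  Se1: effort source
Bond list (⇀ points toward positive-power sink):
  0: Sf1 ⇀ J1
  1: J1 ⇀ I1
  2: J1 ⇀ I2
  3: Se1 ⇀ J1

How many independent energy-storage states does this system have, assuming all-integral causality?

b0 →Sf1  (source Sf1 imposes f)
b3 →J1  (source Se1 imposes e)
b1 →I1  (J1 effort already set via bond 3)
b2 →I2  (0-jn J1 has e-setter on 3)

2  (I1, I2 all integral)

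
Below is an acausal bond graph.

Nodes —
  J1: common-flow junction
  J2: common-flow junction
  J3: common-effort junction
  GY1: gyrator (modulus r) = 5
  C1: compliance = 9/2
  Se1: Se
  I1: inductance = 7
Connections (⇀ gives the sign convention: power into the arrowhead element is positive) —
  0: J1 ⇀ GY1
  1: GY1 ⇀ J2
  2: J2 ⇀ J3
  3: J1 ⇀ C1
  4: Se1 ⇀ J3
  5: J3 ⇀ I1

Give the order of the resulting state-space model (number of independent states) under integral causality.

β4 stroke at J3  (Se1: effort source, stroke at far end)
β2 stroke at J2  (J3: bond 4 brought effort, rest push out)
β5 stroke at I1  (J3 effort already set via bond 4)
β1 stroke at GY1  (only one flow-in slot at J2)
β0 stroke at GY1  (GY GY1: same side as bond 1)
β3 stroke at J1  (J1: bond 0 brought flow, rest push out)

2  (C1, I1 all integral)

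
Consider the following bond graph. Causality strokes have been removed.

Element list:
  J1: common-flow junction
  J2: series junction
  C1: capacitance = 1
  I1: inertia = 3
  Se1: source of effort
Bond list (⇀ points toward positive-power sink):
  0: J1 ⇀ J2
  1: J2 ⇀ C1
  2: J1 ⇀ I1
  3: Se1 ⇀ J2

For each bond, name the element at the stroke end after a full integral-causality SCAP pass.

β3 stroke→J2  (Se1: effort source, stroke at far end)
β1 stroke→J2  (C1 outputs effort q/C1)
β0 stroke→J1  (closing 1-jn rule on J2)
β2 stroke→I1  (J1 needs exactly one f-in)

β0 stroke→J1
β1 stroke→J2
β2 stroke→I1
β3 stroke→J2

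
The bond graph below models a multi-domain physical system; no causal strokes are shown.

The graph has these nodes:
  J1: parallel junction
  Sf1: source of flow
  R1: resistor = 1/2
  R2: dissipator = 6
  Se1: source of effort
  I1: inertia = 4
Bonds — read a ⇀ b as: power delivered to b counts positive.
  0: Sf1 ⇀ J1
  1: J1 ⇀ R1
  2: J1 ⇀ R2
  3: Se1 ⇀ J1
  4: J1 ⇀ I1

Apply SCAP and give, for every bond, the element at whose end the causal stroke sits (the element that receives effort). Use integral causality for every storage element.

β0 →Sf1  (Sf1: flow source, stroke at near end)
β3 →J1  (Se1 (Se) sets effort on bond)
β1 →R1  (J1 effort already set via bond 3)
β2 →R2  (common-e at J1 fixed by 3)
β4 →I1  (J1 effort already set via bond 3)

#0 stroke→Sf1
#1 stroke→R1
#2 stroke→R2
#3 stroke→J1
#4 stroke→I1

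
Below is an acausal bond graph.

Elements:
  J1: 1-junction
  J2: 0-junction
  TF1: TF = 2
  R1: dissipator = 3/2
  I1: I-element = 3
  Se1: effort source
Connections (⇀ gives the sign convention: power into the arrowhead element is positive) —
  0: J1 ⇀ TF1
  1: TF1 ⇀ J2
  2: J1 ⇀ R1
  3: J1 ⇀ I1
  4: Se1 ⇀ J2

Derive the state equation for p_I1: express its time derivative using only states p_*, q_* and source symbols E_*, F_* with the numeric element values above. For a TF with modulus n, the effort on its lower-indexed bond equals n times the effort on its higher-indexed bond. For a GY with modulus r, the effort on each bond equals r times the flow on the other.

dp_I1/dt = -2*E_Se1 - p_I1/2

β4 |J2  (Se1 (Se) sets effort on bond)
β1 |TF1  (J2: bond 4 brought effort, rest push out)
β0 |J1  (TF1 one-in-one-out from 1)
β3 |I1  (I1: I, integral causality)
β2 |J1  (J1: bond 3 brought flow, rest push out)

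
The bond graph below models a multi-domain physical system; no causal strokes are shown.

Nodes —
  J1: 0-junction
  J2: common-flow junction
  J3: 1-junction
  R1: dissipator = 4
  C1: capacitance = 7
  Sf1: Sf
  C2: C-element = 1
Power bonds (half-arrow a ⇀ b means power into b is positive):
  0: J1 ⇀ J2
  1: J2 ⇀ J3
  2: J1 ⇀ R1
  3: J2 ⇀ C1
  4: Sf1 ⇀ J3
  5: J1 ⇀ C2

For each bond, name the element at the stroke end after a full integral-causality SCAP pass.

bond 4 stroke at Sf1  (source Sf1 imposes f)
bond 1 stroke at J3  (common-f at J3 fixed by 4)
bond 0 stroke at J2  (common-f at J2 fixed by 1)
bond 3 stroke at J2  (J2 flow already set via bond 1)
bond 5 stroke at J1  (C2 integral (e out))
bond 2 stroke at R1  (J1 effort already set via bond 5)

#0 →J2
#1 →J3
#2 →R1
#3 →J2
#4 →Sf1
#5 →J1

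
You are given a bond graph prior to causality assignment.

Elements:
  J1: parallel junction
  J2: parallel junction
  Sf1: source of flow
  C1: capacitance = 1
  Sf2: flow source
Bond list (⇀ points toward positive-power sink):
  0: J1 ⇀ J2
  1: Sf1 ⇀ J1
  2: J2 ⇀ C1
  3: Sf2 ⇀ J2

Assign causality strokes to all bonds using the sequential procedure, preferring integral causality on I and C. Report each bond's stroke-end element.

#0 |J1
#1 |Sf1
#2 |J2
#3 |Sf2

#1 stroke at Sf1  (Sf1: flow source, stroke at near end)
#3 stroke at Sf2  (Sf2 fixes flow; stroke at Sf2)
#0 stroke at J1  (only one effort-in slot at J1)
#2 stroke at J2  (closing 0-jn rule on J2)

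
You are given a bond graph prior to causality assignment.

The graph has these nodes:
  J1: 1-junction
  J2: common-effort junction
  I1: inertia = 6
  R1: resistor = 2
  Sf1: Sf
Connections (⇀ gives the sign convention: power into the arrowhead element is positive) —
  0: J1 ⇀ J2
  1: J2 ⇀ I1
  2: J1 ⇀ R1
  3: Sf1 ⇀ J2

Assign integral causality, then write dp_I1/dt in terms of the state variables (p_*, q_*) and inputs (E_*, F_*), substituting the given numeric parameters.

β3 stroke at Sf1  (Sf1 (Sf) sets flow on bond)
β1 stroke at I1  (I1 integral (f out))
β0 stroke at J2  (only one effort-in slot at J2)
β2 stroke at J1  (1-jn J1 has f-setter on 0)

dp_I1/dt = 2*F_Sf1 - p_I1/3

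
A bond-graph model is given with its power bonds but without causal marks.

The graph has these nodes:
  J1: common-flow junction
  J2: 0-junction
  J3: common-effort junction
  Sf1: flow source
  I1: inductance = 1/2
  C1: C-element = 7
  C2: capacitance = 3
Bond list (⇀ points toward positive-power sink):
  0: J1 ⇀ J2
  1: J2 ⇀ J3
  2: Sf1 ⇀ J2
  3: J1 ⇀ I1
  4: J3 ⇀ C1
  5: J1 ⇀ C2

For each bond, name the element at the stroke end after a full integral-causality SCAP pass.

β0 stroke at J1
β1 stroke at J2
β2 stroke at Sf1
β3 stroke at I1
β4 stroke at J3
β5 stroke at J1

β2 →Sf1  (Sf1 (Sf) sets flow on bond)
β3 →I1  (prefer integral on I1)
β0 →J1  (J1 flow already set via bond 3)
β5 →J1  (J1: bond 3 brought flow, rest push out)
β1 →J2  (only one effort-in slot at J2)
β4 →J3  (J3 needs exactly one e-in)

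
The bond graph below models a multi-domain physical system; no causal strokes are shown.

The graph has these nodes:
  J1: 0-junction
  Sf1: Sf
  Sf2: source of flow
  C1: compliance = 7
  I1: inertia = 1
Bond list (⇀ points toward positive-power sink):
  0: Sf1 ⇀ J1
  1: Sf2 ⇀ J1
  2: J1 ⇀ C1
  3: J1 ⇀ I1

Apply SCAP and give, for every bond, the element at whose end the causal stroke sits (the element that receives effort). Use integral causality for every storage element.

#0 →Sf1
#1 →Sf2
#2 →J1
#3 →I1

bond 0 |Sf1  (Sf1: flow source, stroke at near end)
bond 1 |Sf2  (Sf2 (Sf) sets flow on bond)
bond 2 |J1  (C1 integral (e out))
bond 3 |I1  (0-jn J1 has e-setter on 2)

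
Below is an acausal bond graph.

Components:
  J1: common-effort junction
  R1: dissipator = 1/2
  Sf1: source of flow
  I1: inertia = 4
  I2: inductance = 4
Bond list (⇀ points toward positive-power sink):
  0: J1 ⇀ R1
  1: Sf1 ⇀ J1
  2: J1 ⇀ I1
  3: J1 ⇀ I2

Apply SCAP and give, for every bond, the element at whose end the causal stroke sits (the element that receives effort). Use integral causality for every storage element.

bond 1 stroke→Sf1  (source Sf1 imposes f)
bond 2 stroke→I1  (I1: I, integral causality)
bond 3 stroke→I2  (I2 outputs flow p/I2)
bond 0 stroke→J1  (J1: last free bond brings effort in)

β0 |J1
β1 |Sf1
β2 |I1
β3 |I2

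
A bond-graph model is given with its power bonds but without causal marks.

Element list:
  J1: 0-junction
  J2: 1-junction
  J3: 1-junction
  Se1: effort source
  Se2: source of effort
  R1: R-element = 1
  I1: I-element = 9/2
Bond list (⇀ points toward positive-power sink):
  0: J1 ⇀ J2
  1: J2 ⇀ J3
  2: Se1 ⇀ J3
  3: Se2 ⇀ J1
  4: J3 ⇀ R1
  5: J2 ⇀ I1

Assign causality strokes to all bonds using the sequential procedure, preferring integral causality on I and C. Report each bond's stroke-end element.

#2 stroke at J3  (Se1: effort source, stroke at far end)
#3 stroke at J1  (Se2: effort source, stroke at far end)
#0 stroke at J2  (common-e at J1 fixed by 3)
#5 stroke at I1  (I1: I, integral causality)
#1 stroke at J2  (common-f at J2 fixed by 5)
#4 stroke at J3  (J3 flow already set via bond 1)

bond 0 |J2
bond 1 |J2
bond 2 |J3
bond 3 |J1
bond 4 |J3
bond 5 |I1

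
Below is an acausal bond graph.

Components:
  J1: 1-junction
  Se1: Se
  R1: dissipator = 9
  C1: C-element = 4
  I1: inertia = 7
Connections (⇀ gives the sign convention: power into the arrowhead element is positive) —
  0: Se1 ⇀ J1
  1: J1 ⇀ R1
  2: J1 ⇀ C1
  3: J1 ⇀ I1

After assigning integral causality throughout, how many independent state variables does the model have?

β0 stroke→J1  (source Se1 imposes e)
β2 stroke→J1  (prefer integral on C1)
β3 stroke→I1  (I1 outputs flow p/I1)
β1 stroke→J1  (1-jn J1 has f-setter on 3)

2  (C1, I1 all integral)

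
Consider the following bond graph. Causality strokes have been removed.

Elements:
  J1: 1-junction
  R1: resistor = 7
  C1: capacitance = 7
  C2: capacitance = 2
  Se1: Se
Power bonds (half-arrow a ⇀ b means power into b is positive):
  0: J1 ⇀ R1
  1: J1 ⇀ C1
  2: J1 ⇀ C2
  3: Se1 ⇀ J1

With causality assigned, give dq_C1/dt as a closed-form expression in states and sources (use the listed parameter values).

dq_C1/dt = E_Se1/7 - q_C1/49 - q_C2/14

bond 3 stroke at J1  (Se1: effort source, stroke at far end)
bond 1 stroke at J1  (C1: C, integral causality)
bond 2 stroke at J1  (C2: C, integral causality)
bond 0 stroke at R1  (closing 1-jn rule on J1)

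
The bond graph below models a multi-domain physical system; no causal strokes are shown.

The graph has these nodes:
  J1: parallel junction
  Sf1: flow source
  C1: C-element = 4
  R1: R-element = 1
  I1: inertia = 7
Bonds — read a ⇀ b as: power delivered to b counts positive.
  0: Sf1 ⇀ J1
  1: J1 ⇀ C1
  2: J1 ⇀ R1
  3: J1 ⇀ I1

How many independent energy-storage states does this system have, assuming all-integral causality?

2  (C1, I1 all integral)

#0 stroke at Sf1  (source Sf1 imposes f)
#1 stroke at J1  (C1 outputs effort q/C1)
#2 stroke at R1  (0-jn J1 has e-setter on 1)
#3 stroke at I1  (common-e at J1 fixed by 1)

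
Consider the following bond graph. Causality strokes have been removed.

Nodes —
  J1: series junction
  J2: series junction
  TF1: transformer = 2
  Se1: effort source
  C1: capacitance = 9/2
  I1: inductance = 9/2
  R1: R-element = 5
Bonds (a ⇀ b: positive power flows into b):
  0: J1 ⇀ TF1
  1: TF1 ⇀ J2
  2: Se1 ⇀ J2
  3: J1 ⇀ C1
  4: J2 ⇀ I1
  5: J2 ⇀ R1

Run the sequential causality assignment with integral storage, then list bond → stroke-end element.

b2 stroke→J2  (Se1 fixes effort; stroke away)
b3 stroke→J1  (prefer integral on C1)
b0 stroke→TF1  (only one flow-in slot at J1)
b1 stroke→J2  (TF1 one-in-one-out from 0)
b4 stroke→I1  (I1 integral (f out))
b5 stroke→J2  (J2: bond 4 brought flow, rest push out)

b0 stroke→TF1
b1 stroke→J2
b2 stroke→J2
b3 stroke→J1
b4 stroke→I1
b5 stroke→J2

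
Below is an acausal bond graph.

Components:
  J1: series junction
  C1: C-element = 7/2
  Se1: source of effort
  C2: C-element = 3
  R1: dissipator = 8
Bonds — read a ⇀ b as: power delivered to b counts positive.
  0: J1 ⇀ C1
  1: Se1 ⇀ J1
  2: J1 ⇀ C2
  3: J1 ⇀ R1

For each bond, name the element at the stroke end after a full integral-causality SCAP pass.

bond 1 →J1  (Se1: effort source, stroke at far end)
bond 0 →J1  (C1 integral (e out))
bond 2 →J1  (prefer integral on C2)
bond 3 →R1  (J1: last free bond brings flow in)

β0 |J1
β1 |J1
β2 |J1
β3 |R1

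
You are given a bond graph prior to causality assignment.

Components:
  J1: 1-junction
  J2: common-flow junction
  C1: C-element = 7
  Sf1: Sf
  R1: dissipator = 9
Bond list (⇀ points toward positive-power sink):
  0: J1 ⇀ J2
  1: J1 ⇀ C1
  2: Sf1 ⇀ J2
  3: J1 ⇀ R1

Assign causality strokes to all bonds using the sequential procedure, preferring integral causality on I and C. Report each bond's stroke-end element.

β2 stroke at Sf1  (Sf1 fixes flow; stroke at Sf1)
β0 stroke at J2  (common-f at J2 fixed by 2)
β1 stroke at J1  (1-jn J1 has f-setter on 0)
β3 stroke at J1  (common-f at J1 fixed by 0)

β0 stroke→J2
β1 stroke→J1
β2 stroke→Sf1
β3 stroke→J1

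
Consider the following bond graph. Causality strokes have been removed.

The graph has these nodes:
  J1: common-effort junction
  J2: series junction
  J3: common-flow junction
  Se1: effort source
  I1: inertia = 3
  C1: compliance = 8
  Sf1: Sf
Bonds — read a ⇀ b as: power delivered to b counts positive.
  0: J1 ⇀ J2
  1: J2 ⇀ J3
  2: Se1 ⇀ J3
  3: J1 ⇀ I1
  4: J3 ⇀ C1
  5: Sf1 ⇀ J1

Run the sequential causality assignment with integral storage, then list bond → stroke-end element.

b2 stroke at J3  (Se1 fixes effort; stroke away)
b5 stroke at Sf1  (Sf1 fixes flow; stroke at Sf1)
b3 stroke at I1  (I1: I, integral causality)
b0 stroke at J1  (only one effort-in slot at J1)
b1 stroke at J2  (common-f at J2 fixed by 0)
b4 stroke at J3  (1-jn J3 has f-setter on 1)

β0 stroke→J1
β1 stroke→J2
β2 stroke→J3
β3 stroke→I1
β4 stroke→J3
β5 stroke→Sf1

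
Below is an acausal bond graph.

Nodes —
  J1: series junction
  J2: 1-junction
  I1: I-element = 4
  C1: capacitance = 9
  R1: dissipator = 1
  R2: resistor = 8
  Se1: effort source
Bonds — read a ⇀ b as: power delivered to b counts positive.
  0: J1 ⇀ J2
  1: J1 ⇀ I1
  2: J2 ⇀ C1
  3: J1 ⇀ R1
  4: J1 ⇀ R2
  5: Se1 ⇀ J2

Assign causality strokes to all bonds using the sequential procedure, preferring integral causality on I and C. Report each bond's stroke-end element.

bond 0 stroke at J1
bond 1 stroke at I1
bond 2 stroke at J2
bond 3 stroke at J1
bond 4 stroke at J1
bond 5 stroke at J2

b5 |J2  (Se1 (Se) sets effort on bond)
b1 |I1  (prefer integral on I1)
b0 |J1  (common-f at J1 fixed by 1)
b3 |J1  (J1: bond 1 brought flow, rest push out)
b4 |J1  (J1 flow already set via bond 1)
b2 |J2  (common-f at J2 fixed by 0)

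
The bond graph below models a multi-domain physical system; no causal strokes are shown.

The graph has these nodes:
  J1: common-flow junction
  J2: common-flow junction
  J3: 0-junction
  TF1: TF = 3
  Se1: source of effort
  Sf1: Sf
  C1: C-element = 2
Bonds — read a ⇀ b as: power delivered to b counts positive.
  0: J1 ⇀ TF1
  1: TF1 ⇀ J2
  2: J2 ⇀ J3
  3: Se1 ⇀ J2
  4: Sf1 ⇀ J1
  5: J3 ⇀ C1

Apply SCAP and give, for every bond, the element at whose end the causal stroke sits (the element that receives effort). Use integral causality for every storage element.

β3 stroke at J2  (Se1 fixes effort; stroke away)
β4 stroke at Sf1  (Sf1 fixes flow; stroke at Sf1)
β0 stroke at J1  (J1: bond 4 brought flow, rest push out)
β1 stroke at TF1  (through TF1, causality passes straight; one stroke at TF1)
β2 stroke at J2  (J2 flow already set via bond 1)
β5 stroke at J3  (only one effort-in slot at J3)

β0 stroke→J1
β1 stroke→TF1
β2 stroke→J2
β3 stroke→J2
β4 stroke→Sf1
β5 stroke→J3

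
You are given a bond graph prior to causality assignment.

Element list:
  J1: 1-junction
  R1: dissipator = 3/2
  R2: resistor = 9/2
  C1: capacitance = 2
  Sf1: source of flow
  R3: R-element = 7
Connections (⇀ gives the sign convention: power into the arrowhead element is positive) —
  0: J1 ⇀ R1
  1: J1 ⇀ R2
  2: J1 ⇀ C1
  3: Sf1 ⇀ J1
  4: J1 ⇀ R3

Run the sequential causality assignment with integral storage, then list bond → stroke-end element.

bond 3 |Sf1  (source Sf1 imposes f)
bond 0 |J1  (J1: bond 3 brought flow, rest push out)
bond 1 |J1  (J1: bond 3 brought flow, rest push out)
bond 2 |J1  (J1 flow already set via bond 3)
bond 4 |J1  (J1: bond 3 brought flow, rest push out)

b0 stroke→J1
b1 stroke→J1
b2 stroke→J1
b3 stroke→Sf1
b4 stroke→J1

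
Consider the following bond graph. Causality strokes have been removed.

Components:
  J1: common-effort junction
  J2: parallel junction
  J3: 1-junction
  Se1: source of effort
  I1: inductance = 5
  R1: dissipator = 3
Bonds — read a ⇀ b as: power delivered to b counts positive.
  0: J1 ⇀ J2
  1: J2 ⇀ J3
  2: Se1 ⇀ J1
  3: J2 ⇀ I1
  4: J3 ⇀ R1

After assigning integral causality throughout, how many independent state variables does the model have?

1  (I1 all integral)

b2 |J1  (Se1 (Se) sets effort on bond)
b0 |J2  (common-e at J1 fixed by 2)
b1 |J3  (J2: bond 0 brought effort, rest push out)
b3 |I1  (J2 effort already set via bond 0)
b4 |R1  (J3 needs exactly one f-in)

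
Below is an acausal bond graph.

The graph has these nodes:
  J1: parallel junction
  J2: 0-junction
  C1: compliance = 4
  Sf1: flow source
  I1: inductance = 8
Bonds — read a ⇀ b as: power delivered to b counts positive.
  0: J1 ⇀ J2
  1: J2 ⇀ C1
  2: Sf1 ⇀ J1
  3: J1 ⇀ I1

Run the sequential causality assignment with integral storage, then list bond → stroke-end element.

#2 →Sf1  (source Sf1 imposes f)
#1 →J2  (C1 integral (e out))
#0 →J1  (0-jn J2 has e-setter on 1)
#3 →I1  (common-e at J1 fixed by 0)

b0 stroke→J1
b1 stroke→J2
b2 stroke→Sf1
b3 stroke→I1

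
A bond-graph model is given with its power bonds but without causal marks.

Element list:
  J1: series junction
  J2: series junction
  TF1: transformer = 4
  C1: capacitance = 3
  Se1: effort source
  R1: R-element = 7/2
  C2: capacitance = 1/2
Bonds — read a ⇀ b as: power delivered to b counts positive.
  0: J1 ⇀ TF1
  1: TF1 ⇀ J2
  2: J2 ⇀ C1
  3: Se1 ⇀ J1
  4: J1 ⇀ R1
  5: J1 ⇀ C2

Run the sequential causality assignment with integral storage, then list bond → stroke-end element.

bond 3 stroke→J1  (Se1: effort source, stroke at far end)
bond 2 stroke→J2  (C1: C, integral causality)
bond 1 stroke→TF1  (J2 needs exactly one f-in)
bond 0 stroke→J1  (through TF1, causality passes straight; one stroke at TF1)
bond 5 stroke→J1  (C2: C, integral causality)
bond 4 stroke→R1  (closing 1-jn rule on J1)

#0 |J1
#1 |TF1
#2 |J2
#3 |J1
#4 |R1
#5 |J1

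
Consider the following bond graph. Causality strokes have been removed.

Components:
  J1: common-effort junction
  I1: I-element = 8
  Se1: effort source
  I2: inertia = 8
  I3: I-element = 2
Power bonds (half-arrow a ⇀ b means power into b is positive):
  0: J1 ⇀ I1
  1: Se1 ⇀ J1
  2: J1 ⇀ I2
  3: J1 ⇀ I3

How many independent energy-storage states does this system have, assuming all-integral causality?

3  (I1, I2, I3 all integral)

β1 stroke→J1  (Se1 (Se) sets effort on bond)
β0 stroke→I1  (J1: bond 1 brought effort, rest push out)
β2 stroke→I2  (J1: bond 1 brought effort, rest push out)
β3 stroke→I3  (J1 effort already set via bond 1)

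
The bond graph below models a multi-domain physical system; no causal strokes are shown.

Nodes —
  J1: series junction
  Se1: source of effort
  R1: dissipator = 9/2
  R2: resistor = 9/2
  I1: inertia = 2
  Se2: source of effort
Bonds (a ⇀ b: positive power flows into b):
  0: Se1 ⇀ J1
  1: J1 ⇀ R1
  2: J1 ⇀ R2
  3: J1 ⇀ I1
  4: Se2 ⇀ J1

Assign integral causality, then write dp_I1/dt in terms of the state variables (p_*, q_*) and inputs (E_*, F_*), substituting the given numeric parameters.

dp_I1/dt = E_Se1 + E_Se2 - 9*p_I1/2

β0 →J1  (Se1: effort source, stroke at far end)
β4 →J1  (Se2: effort source, stroke at far end)
β3 →I1  (I1 outputs flow p/I1)
β1 →J1  (J1: bond 3 brought flow, rest push out)
β2 →J1  (common-f at J1 fixed by 3)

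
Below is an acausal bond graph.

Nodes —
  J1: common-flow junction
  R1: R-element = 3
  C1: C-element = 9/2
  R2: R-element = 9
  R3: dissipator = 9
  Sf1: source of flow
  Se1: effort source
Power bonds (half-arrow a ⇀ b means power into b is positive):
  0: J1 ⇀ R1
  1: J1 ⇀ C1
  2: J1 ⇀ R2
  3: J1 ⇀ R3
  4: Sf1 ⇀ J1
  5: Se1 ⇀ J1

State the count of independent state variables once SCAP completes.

1  (C1 all integral)

b4 stroke at Sf1  (source Sf1 imposes f)
b5 stroke at J1  (Se1: effort source, stroke at far end)
b0 stroke at J1  (1-jn J1 has f-setter on 4)
b1 stroke at J1  (1-jn J1 has f-setter on 4)
b2 stroke at J1  (1-jn J1 has f-setter on 4)
b3 stroke at J1  (1-jn J1 has f-setter on 4)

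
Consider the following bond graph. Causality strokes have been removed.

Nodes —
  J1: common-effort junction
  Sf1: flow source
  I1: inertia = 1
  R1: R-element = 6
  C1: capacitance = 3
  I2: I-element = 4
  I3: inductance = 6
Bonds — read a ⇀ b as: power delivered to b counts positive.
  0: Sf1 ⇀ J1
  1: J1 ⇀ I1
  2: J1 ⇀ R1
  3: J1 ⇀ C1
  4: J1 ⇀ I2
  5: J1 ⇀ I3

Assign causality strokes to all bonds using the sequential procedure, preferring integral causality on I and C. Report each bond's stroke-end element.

β0 →Sf1  (source Sf1 imposes f)
β1 →I1  (prefer integral on I1)
β3 →J1  (C1 outputs effort q/C1)
β2 →R1  (J1 effort already set via bond 3)
β4 →I2  (0-jn J1 has e-setter on 3)
β5 →I3  (J1 effort already set via bond 3)

#0 stroke at Sf1
#1 stroke at I1
#2 stroke at R1
#3 stroke at J1
#4 stroke at I2
#5 stroke at I3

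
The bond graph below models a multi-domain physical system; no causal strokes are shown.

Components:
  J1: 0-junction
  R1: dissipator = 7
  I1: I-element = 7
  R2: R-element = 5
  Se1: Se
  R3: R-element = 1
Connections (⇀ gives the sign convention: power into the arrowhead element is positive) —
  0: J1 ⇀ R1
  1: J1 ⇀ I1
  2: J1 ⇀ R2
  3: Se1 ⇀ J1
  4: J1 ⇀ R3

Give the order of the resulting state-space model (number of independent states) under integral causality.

1  (I1 all integral)

β3 stroke→J1  (source Se1 imposes e)
β0 stroke→R1  (0-jn J1 has e-setter on 3)
β1 stroke→I1  (J1 effort already set via bond 3)
β2 stroke→R2  (0-jn J1 has e-setter on 3)
β4 stroke→R3  (common-e at J1 fixed by 3)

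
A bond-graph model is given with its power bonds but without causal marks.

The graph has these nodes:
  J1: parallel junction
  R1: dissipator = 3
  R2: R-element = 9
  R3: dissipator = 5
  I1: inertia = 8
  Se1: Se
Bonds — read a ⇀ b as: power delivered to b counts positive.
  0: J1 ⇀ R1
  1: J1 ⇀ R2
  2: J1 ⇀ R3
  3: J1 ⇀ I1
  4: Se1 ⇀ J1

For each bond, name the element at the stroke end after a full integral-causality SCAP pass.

bond 4 |J1  (source Se1 imposes e)
bond 0 |R1  (common-e at J1 fixed by 4)
bond 1 |R2  (J1: bond 4 brought effort, rest push out)
bond 2 |R3  (J1: bond 4 brought effort, rest push out)
bond 3 |I1  (J1: bond 4 brought effort, rest push out)

#0 |R1
#1 |R2
#2 |R3
#3 |I1
#4 |J1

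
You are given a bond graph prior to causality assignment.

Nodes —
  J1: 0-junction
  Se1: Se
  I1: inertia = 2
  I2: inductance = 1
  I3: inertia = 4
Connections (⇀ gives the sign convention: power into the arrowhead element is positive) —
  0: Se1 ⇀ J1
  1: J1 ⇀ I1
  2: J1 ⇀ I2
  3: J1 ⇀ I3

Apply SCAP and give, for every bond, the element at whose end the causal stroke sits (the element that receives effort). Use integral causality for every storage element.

bond 0 |J1  (Se1: effort source, stroke at far end)
bond 1 |I1  (0-jn J1 has e-setter on 0)
bond 2 |I2  (J1: bond 0 brought effort, rest push out)
bond 3 |I3  (0-jn J1 has e-setter on 0)

β0 →J1
β1 →I1
β2 →I2
β3 →I3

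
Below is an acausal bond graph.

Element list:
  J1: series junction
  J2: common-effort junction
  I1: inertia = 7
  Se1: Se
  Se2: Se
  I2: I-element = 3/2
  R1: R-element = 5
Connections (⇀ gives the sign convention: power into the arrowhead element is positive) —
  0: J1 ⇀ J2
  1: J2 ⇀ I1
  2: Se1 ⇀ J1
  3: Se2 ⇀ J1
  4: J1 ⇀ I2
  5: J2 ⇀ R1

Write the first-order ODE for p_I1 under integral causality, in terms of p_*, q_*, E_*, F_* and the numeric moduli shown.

dp_I1/dt = -5*p_I1/7 + 10*p_I2/3

#2 →J1  (Se1 fixes effort; stroke away)
#3 →J1  (Se2 fixes effort; stroke away)
#1 →I1  (I1 outputs flow p/I1)
#4 →I2  (I2 integral (f out))
#0 →J1  (common-f at J1 fixed by 4)
#5 →J2  (J2 needs exactly one e-in)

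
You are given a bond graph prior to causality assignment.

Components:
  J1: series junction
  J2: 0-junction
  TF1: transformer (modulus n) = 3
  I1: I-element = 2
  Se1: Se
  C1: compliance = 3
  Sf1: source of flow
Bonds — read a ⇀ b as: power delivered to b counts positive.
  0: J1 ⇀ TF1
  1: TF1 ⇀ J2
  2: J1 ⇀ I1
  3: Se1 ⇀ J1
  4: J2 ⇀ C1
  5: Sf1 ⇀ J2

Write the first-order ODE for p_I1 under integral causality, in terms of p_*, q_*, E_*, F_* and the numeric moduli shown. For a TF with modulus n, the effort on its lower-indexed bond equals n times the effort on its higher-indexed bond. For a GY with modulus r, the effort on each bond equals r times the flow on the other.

β3 stroke at J1  (Se1 fixes effort; stroke away)
β5 stroke at Sf1  (Sf1: flow source, stroke at near end)
β2 stroke at I1  (I1: I, integral causality)
β0 stroke at J1  (1-jn J1 has f-setter on 2)
β1 stroke at TF1  (through TF1, causality passes straight; one stroke at TF1)
β4 stroke at J2  (closing 0-jn rule on J2)

dp_I1/dt = E_Se1 - q_C1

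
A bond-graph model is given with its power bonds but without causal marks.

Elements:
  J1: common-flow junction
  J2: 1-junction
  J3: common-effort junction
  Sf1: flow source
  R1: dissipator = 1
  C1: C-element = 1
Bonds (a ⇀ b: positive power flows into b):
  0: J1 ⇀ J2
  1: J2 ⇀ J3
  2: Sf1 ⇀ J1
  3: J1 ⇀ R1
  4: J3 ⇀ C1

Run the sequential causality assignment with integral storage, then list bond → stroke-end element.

bond 0 →J1
bond 1 →J2
bond 2 →Sf1
bond 3 →J1
bond 4 →J3

b2 stroke→Sf1  (Sf1 fixes flow; stroke at Sf1)
b0 stroke→J1  (J1: bond 2 brought flow, rest push out)
b3 stroke→J1  (common-f at J1 fixed by 2)
b1 stroke→J2  (J2 flow already set via bond 0)
b4 stroke→J3  (only one effort-in slot at J3)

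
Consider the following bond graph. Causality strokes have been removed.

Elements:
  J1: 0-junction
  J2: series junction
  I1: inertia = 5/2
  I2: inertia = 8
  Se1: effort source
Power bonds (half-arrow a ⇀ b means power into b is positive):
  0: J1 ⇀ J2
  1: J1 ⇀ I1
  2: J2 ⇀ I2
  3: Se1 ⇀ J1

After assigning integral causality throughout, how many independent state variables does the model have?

#3 →J1  (Se1: effort source, stroke at far end)
#0 →J2  (common-e at J1 fixed by 3)
#1 →I1  (J1 effort already set via bond 3)
#2 →I2  (closing 1-jn rule on J2)

2  (I1, I2 all integral)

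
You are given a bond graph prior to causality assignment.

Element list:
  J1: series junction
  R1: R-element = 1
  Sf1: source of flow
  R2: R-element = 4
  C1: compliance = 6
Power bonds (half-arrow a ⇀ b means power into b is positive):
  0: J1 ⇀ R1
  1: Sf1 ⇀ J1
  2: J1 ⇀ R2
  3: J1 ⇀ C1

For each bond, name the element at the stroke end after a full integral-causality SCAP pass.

#1 stroke at Sf1  (Sf1: flow source, stroke at near end)
#0 stroke at J1  (1-jn J1 has f-setter on 1)
#2 stroke at J1  (1-jn J1 has f-setter on 1)
#3 stroke at J1  (J1: bond 1 brought flow, rest push out)

bond 0 |J1
bond 1 |Sf1
bond 2 |J1
bond 3 |J1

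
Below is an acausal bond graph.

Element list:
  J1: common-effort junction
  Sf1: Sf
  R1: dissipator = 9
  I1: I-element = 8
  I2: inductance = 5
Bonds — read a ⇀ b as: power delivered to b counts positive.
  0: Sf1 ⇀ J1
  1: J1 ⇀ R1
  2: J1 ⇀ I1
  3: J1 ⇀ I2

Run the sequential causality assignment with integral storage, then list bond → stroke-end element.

bond 0 stroke at Sf1  (source Sf1 imposes f)
bond 2 stroke at I1  (I1: I, integral causality)
bond 3 stroke at I2  (prefer integral on I2)
bond 1 stroke at J1  (J1: last free bond brings effort in)

b0 stroke→Sf1
b1 stroke→J1
b2 stroke→I1
b3 stroke→I2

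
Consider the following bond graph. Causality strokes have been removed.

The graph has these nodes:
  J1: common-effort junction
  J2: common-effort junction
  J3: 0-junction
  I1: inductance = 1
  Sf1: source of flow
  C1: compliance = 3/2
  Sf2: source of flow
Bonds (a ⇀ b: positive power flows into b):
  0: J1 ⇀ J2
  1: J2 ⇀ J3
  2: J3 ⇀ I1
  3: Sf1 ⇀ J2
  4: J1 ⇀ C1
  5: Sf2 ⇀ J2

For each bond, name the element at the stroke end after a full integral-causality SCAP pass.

b0 →J2
b1 →J3
b2 →I1
b3 →Sf1
b4 →J1
b5 →Sf2

β3 |Sf1  (Sf1 (Sf) sets flow on bond)
β5 |Sf2  (Sf2 fixes flow; stroke at Sf2)
β2 |I1  (prefer integral on I1)
β1 |J3  (J3 needs exactly one e-in)
β0 |J2  (closing 0-jn rule on J2)
β4 |J1  (only one effort-in slot at J1)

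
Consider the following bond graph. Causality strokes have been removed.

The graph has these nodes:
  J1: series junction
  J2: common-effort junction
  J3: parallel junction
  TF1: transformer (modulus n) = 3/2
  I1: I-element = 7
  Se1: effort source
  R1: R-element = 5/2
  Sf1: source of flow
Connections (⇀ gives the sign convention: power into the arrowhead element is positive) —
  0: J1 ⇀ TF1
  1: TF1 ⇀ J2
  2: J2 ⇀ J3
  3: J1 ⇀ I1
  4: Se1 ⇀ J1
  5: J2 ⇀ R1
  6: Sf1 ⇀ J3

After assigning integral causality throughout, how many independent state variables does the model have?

1  (I1 all integral)

b4 →J1  (Se1 fixes effort; stroke away)
b6 →Sf1  (Sf1 fixes flow; stroke at Sf1)
b2 →J3  (J3: last free bond brings effort in)
b3 →I1  (I1: I, integral causality)
b0 →J1  (J1: bond 3 brought flow, rest push out)
b1 →TF1  (TF TF1: opposite of bond 0)
b5 →J2  (J2 needs exactly one e-in)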